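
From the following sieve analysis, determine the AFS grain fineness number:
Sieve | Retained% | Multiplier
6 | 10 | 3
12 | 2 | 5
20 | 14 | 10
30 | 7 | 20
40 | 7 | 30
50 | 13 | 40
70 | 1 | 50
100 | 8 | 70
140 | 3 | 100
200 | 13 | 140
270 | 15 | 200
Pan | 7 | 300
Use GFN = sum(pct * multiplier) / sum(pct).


Formula: GFN = sum(pct * multiplier) / sum(pct)
sum(pct * multiplier) = 8880
sum(pct) = 100
GFN = 8880 / 100 = 88.80

88.80


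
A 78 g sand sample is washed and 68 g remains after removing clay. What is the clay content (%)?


Formula: Clay% = (W_total - W_washed) / W_total * 100
Clay mass = 78 - 68 = 10 g
Clay% = 10 / 78 * 100 = 12.8205%

12.8205%


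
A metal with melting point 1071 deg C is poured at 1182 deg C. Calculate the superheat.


Formula: Superheat = T_pour - T_melt
Superheat = 1182 - 1071 = 111 deg C

Final answer: 111 deg C


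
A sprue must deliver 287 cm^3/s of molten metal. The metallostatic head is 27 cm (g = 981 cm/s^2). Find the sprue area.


Formula: v = sqrt(2*g*h), A = Q/v
Velocity: v = sqrt(2 * 981 * 27) = sqrt(52974) = 230.1608 cm/s
Sprue area: A = Q / v = 287 / 230.1608 = 1.2470 cm^2

Answer: 1.2470 cm^2


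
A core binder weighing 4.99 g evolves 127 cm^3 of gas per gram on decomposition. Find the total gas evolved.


Formula: V_gas = W_binder * gas_evolution_rate
V = 4.99 g * 127 cm^3/g = 633.7300 cm^3


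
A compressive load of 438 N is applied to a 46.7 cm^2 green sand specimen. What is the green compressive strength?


Formula: Compressive Strength = Force / Area
Strength = 438 N / 46.7 cm^2 = 9.3790 N/cm^2

Final answer: 9.3790 N/cm^2


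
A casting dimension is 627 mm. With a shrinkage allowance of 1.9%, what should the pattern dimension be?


Formula: L_pattern = L_casting * (1 + shrinkage_rate/100)
Shrinkage factor = 1 + 1.9/100 = 1.019
L_pattern = 627 mm * 1.019 = 638.9130 mm


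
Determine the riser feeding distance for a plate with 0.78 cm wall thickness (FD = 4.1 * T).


Formula: FD = 4.1 * T  (riser feeding-distance rule)
FD = 4.1 * 0.78 cm = 3.1980 cm

3.1980 cm


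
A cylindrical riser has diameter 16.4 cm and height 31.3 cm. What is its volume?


Formula: V = pi * (D/2)^2 * H  (cylinder volume)
Radius = D/2 = 16.4/2 = 8.2 cm
V = pi * 8.2^2 * 31.3 = 6611.8336 cm^3

Final answer: 6611.8336 cm^3


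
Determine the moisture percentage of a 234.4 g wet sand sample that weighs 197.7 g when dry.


Formula: MC = (W_wet - W_dry) / W_wet * 100
Water mass = 234.4 - 197.7 = 36.7 g
MC = 36.7 / 234.4 * 100 = 15.6570%


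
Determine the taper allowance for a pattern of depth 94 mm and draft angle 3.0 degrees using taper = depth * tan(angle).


Formula: taper = depth * tan(draft_angle)
tan(3.0 deg) = 0.0524078
taper = 94 mm * 0.0524078 = 4.9263 mm

Final answer: 4.9263 mm


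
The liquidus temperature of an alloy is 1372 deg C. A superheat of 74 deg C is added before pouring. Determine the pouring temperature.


Formula: T_pour = T_melt + Superheat
T_pour = 1372 + 74 = 1446 deg C

1446 deg C


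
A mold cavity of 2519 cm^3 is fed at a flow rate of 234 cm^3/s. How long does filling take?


Formula: t_fill = V_mold / Q_flow
t = 2519 cm^3 / 234 cm^3/s = 10.7650 s


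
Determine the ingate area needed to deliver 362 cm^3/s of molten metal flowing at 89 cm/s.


Formula: A_ingate = Q / v  (continuity equation)
A = 362 cm^3/s / 89 cm/s = 4.0674 cm^2

Answer: 4.0674 cm^2


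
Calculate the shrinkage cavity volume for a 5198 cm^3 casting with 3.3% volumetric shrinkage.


Formula: V_shrink = V_casting * shrinkage_pct / 100
V_shrink = 5198 cm^3 * 3.3 / 100 = 171.5340 cm^3

Answer: 171.5340 cm^3


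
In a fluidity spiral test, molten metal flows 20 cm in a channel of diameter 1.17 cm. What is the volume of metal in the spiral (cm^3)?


Formula: V = pi * (d/2)^2 * L  (cylinder volume)
Radius = 1.17/2 = 0.585 cm
V = pi * 0.585^2 * 20 = 21.5026 cm^3

Answer: 21.5026 cm^3


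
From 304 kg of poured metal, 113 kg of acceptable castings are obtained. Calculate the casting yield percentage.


Formula: Casting Yield = (W_good / W_total) * 100
Yield = (113 kg / 304 kg) * 100 = 37.1711%

Answer: 37.1711%


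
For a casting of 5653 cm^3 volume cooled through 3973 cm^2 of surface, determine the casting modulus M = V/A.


Formula: Casting Modulus M = V / A
M = 5653 cm^3 / 3973 cm^2 = 1.4229 cm

1.4229 cm


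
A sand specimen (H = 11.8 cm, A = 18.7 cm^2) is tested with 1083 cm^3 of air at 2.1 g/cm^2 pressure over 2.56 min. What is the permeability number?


Formula: Permeability Number P = (V * H) / (p * A * t)
Numerator: V * H = 1083 * 11.8 = 12779.4
Denominator: p * A * t = 2.1 * 18.7 * 2.56 = 100.5312
P = 12779.4 / 100.5312 = 127.1187


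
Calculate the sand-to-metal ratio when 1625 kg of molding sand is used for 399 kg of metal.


Formula: Sand-to-Metal Ratio = W_sand / W_metal
Ratio = 1625 kg / 399 kg = 4.0727

Final answer: 4.0727


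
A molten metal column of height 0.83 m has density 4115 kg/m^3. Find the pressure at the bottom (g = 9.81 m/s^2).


Formula: P = rho * g * h
rho * g = 4115 * 9.81 = 40368.15 N/m^3
P = 40368.15 * 0.83 = 33505.5645 Pa

Final answer: 33505.5645 Pa


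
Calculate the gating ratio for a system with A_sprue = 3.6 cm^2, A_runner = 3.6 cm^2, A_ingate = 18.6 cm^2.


Sprue:Runner:Ingate = 1 : 3.6/3.6 : 18.6/3.6 = 1:1.00:5.17


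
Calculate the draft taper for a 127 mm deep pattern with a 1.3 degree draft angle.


Formula: taper = depth * tan(draft_angle)
tan(1.3 deg) = 0.0226932
taper = 127 mm * 0.0226932 = 2.8820 mm

2.8820 mm


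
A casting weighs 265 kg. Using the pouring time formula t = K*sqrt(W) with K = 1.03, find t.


Formula: t = K * sqrt(W)
sqrt(W) = sqrt(265) = 16.27882
t = 1.03 * 16.27882 = 16.7672 s

16.7672 s


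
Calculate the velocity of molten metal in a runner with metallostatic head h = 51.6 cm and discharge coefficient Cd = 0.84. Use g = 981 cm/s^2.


Formula: v = Cd * sqrt(2 * g * h)  (Torricelli with discharge coefficient)
2*g*h = 2 * 981 * 51.6 = 101239.2 cm^2/s^2
sqrt(101239.2) = 318.18108 cm/s
v = 0.84 * 318.18108 = 267.2721 cm/s

267.2721 cm/s


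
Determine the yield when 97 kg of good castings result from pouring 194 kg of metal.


Formula: Casting Yield = (W_good / W_total) * 100
Yield = (97 kg / 194 kg) * 100 = 50.0000%

50.0000%


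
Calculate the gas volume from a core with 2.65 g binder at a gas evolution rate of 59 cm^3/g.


Formula: V_gas = W_binder * gas_evolution_rate
V = 2.65 g * 59 cm^3/g = 156.3500 cm^3


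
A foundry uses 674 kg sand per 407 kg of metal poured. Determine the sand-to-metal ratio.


Formula: Sand-to-Metal Ratio = W_sand / W_metal
Ratio = 674 kg / 407 kg = 1.6560

Final answer: 1.6560


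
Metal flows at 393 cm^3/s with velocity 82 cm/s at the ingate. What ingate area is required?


Formula: A_ingate = Q / v  (continuity equation)
A = 393 cm^3/s / 82 cm/s = 4.7927 cm^2

Answer: 4.7927 cm^2


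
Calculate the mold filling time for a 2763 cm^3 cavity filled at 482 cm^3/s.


Formula: t_fill = V_mold / Q_flow
t = 2763 cm^3 / 482 cm^3/s = 5.7324 s

5.7324 s


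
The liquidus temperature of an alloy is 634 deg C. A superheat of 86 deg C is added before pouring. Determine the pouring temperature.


Formula: T_pour = T_melt + Superheat
T_pour = 634 + 86 = 720 deg C

Final answer: 720 deg C


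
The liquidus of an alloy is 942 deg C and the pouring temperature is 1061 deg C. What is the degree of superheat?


Formula: Superheat = T_pour - T_melt
Superheat = 1061 - 942 = 119 deg C

Final answer: 119 deg C


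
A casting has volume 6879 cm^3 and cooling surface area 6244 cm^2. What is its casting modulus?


Formula: Casting Modulus M = V / A
M = 6879 cm^3 / 6244 cm^2 = 1.1017 cm

1.1017 cm


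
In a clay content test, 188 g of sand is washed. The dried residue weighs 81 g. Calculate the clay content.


Formula: Clay% = (W_total - W_washed) / W_total * 100
Clay mass = 188 - 81 = 107 g
Clay% = 107 / 188 * 100 = 56.9149%

Answer: 56.9149%


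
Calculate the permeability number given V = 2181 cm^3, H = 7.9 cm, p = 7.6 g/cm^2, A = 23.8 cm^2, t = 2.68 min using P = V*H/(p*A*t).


Formula: Permeability Number P = (V * H) / (p * A * t)
Numerator: V * H = 2181 * 7.9 = 17229.9
Denominator: p * A * t = 7.6 * 23.8 * 2.68 = 484.7584
P = 17229.9 / 484.7584 = 35.5433

35.5433


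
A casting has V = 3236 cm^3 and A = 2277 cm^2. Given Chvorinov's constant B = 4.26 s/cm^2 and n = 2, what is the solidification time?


Formula: t_s = B * (V/A)^n  (Chvorinov's rule, n=2)
Modulus M = V/A = 3236/2277 = 1.421168 cm
M^2 = 1.421168^2 = 2.019718 cm^2
t_s = 4.26 * 2.019718 = 8.6040 s


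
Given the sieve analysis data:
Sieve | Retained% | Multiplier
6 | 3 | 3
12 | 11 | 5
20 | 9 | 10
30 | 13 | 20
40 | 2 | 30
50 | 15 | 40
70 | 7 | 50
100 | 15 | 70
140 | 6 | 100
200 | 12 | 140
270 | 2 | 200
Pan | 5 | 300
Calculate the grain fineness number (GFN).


Formula: GFN = sum(pct * multiplier) / sum(pct)
sum(pct * multiplier) = 6654
sum(pct) = 100
GFN = 6654 / 100 = 66.54


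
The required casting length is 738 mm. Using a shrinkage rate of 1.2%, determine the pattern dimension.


Formula: L_pattern = L_casting * (1 + shrinkage_rate/100)
Shrinkage factor = 1 + 1.2/100 = 1.012
L_pattern = 738 mm * 1.012 = 746.8560 mm


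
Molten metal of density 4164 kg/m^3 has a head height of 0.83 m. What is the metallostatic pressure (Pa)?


Formula: P = rho * g * h
rho * g = 4164 * 9.81 = 40848.84 N/m^3
P = 40848.84 * 0.83 = 33904.5372 Pa

Final answer: 33904.5372 Pa


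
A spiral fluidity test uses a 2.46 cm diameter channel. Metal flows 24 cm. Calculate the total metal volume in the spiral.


Formula: V = pi * (d/2)^2 * L  (cylinder volume)
Radius = 2.46/2 = 1.23 cm
V = pi * 1.23^2 * 24 = 114.0700 cm^3

Final answer: 114.0700 cm^3


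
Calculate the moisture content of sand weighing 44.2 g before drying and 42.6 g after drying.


Formula: MC = (W_wet - W_dry) / W_wet * 100
Water mass = 44.2 - 42.6 = 1.6 g
MC = 1.6 / 44.2 * 100 = 3.6199%

3.6199%


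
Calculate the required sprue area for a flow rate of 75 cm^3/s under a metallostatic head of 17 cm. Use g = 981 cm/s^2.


Formula: v = sqrt(2*g*h), A = Q/v
Velocity: v = sqrt(2 * 981 * 17) = sqrt(33354) = 182.6308 cm/s
Sprue area: A = Q / v = 75 / 182.6308 = 0.4107 cm^2

Final answer: 0.4107 cm^2


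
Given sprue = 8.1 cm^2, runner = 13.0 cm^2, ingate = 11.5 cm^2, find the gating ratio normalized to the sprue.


Sprue:Runner:Ingate = 1 : 13.0/8.1 : 11.5/8.1 = 1:1.60:1.42

1:1.60:1.42


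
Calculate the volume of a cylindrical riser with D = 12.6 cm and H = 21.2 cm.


Formula: V = pi * (D/2)^2 * H  (cylinder volume)
Radius = D/2 = 12.6/2 = 6.3 cm
V = pi * 6.3^2 * 21.2 = 2643.4240 cm^3


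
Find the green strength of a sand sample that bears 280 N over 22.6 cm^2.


Formula: Compressive Strength = Force / Area
Strength = 280 N / 22.6 cm^2 = 12.3894 N/cm^2

Final answer: 12.3894 N/cm^2


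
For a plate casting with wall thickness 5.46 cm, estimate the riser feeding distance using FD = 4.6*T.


Formula: FD = 4.6 * T  (riser feeding-distance rule)
FD = 4.6 * 5.46 cm = 25.1160 cm


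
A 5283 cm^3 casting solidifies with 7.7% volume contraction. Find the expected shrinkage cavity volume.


Formula: V_shrink = V_casting * shrinkage_pct / 100
V_shrink = 5283 cm^3 * 7.7 / 100 = 406.7910 cm^3

Final answer: 406.7910 cm^3


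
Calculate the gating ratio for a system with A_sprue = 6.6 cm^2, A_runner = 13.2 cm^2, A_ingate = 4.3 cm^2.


Sprue:Runner:Ingate = 1 : 13.2/6.6 : 4.3/6.6 = 1:2.00:0.65

1:2.00:0.65


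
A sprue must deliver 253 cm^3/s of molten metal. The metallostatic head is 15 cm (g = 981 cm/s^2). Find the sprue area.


Formula: v = sqrt(2*g*h), A = Q/v
Velocity: v = sqrt(2 * 981 * 15) = sqrt(29430) = 171.5517 cm/s
Sprue area: A = Q / v = 253 / 171.5517 = 1.4748 cm^2

Final answer: 1.4748 cm^2


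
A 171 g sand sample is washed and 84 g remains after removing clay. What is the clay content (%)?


Formula: Clay% = (W_total - W_washed) / W_total * 100
Clay mass = 171 - 84 = 87 g
Clay% = 87 / 171 * 100 = 50.8772%


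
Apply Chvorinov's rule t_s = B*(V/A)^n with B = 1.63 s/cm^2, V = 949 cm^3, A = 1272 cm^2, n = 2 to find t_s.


Formula: t_s = B * (V/A)^n  (Chvorinov's rule, n=2)
Modulus M = V/A = 949/1272 = 0.746069 cm
M^2 = 0.746069^2 = 0.556619 cm^2
t_s = 1.63 * 0.556619 = 0.9073 s

0.9073 s


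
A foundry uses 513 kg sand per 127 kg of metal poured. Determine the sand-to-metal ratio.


Formula: Sand-to-Metal Ratio = W_sand / W_metal
Ratio = 513 kg / 127 kg = 4.0394

4.0394


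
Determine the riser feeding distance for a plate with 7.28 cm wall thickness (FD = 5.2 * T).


Formula: FD = 5.2 * T  (riser feeding-distance rule)
FD = 5.2 * 7.28 cm = 37.8560 cm

Final answer: 37.8560 cm


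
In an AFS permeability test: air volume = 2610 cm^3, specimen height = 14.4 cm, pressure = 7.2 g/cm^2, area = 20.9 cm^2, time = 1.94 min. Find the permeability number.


Formula: Permeability Number P = (V * H) / (p * A * t)
Numerator: V * H = 2610 * 14.4 = 37584.0
Denominator: p * A * t = 7.2 * 20.9 * 1.94 = 291.9312
P = 37584.0 / 291.9312 = 128.7427

Answer: 128.7427


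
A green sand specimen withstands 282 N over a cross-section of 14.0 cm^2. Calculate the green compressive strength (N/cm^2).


Formula: Compressive Strength = Force / Area
Strength = 282 N / 14.0 cm^2 = 20.1429 N/cm^2


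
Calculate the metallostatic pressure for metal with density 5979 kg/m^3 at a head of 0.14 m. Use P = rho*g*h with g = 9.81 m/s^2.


Formula: P = rho * g * h
rho * g = 5979 * 9.81 = 58653.99 N/m^3
P = 58653.99 * 0.14 = 8211.5586 Pa

8211.5586 Pa


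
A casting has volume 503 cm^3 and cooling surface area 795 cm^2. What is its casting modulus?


Formula: Casting Modulus M = V / A
M = 503 cm^3 / 795 cm^2 = 0.6327 cm


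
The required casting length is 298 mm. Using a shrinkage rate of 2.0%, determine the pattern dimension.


Formula: L_pattern = L_casting * (1 + shrinkage_rate/100)
Shrinkage factor = 1 + 2.0/100 = 1.02
L_pattern = 298 mm * 1.02 = 303.9600 mm

Final answer: 303.9600 mm


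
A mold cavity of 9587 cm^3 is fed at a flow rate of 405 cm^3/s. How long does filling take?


Formula: t_fill = V_mold / Q_flow
t = 9587 cm^3 / 405 cm^3/s = 23.6716 s

Answer: 23.6716 s


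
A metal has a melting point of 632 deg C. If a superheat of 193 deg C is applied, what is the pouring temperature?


Formula: T_pour = T_melt + Superheat
T_pour = 632 + 193 = 825 deg C

825 deg C


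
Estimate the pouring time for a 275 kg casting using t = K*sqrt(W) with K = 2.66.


Formula: t = K * sqrt(W)
sqrt(W) = sqrt(275) = 16.58312
t = 2.66 * 16.58312 = 44.1111 s

44.1111 s


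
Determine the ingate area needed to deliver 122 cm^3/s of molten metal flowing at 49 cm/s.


Formula: A_ingate = Q / v  (continuity equation)
A = 122 cm^3/s / 49 cm/s = 2.4898 cm^2

2.4898 cm^2


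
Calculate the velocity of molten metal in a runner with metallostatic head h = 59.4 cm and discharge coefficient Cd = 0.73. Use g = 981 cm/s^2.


Formula: v = Cd * sqrt(2 * g * h)  (Torricelli with discharge coefficient)
2*g*h = 2 * 981 * 59.4 = 116542.8 cm^2/s^2
sqrt(116542.8) = 341.38366 cm/s
v = 0.73 * 341.38366 = 249.2101 cm/s


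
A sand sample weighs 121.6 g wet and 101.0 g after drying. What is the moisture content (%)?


Formula: MC = (W_wet - W_dry) / W_wet * 100
Water mass = 121.6 - 101.0 = 20.6 g
MC = 20.6 / 121.6 * 100 = 16.9408%


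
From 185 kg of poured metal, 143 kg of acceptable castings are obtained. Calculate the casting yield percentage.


Formula: Casting Yield = (W_good / W_total) * 100
Yield = (143 kg / 185 kg) * 100 = 77.2973%

77.2973%


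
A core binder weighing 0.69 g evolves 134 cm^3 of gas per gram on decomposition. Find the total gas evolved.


Formula: V_gas = W_binder * gas_evolution_rate
V = 0.69 g * 134 cm^3/g = 92.4600 cm^3


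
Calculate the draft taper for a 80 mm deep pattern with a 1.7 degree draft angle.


Formula: taper = depth * tan(draft_angle)
tan(1.7 deg) = 0.0296793
taper = 80 mm * 0.0296793 = 2.3743 mm


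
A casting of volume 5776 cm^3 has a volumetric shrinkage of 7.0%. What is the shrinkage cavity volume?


Formula: V_shrink = V_casting * shrinkage_pct / 100
V_shrink = 5776 cm^3 * 7.0 / 100 = 404.3200 cm^3

Final answer: 404.3200 cm^3


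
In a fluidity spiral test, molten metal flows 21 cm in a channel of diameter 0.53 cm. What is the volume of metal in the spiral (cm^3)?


Formula: V = pi * (d/2)^2 * L  (cylinder volume)
Radius = 0.53/2 = 0.265 cm
V = pi * 0.265^2 * 21 = 4.6330 cm^3

4.6330 cm^3


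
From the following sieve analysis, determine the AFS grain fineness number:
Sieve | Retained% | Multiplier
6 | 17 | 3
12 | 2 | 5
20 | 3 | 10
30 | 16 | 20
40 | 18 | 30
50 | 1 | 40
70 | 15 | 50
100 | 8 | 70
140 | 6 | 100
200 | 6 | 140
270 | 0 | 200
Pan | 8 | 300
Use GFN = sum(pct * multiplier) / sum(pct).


Formula: GFN = sum(pct * multiplier) / sum(pct)
sum(pct * multiplier) = 6141
sum(pct) = 100
GFN = 6141 / 100 = 61.41

Answer: 61.41


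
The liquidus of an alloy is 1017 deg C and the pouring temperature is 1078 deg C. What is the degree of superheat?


Formula: Superheat = T_pour - T_melt
Superheat = 1078 - 1017 = 61 deg C

61 deg C


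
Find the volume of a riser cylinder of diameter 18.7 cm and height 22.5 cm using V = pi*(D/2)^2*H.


Formula: V = pi * (D/2)^2 * H  (cylinder volume)
Radius = D/2 = 18.7/2 = 9.35 cm
V = pi * 9.35^2 * 22.5 = 6179.5324 cm^3

6179.5324 cm^3


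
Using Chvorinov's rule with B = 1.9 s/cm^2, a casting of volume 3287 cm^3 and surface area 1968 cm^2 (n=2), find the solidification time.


Formula: t_s = B * (V/A)^n  (Chvorinov's rule, n=2)
Modulus M = V/A = 3287/1968 = 1.670224 cm
M^2 = 1.670224^2 = 2.789648 cm^2
t_s = 1.9 * 2.789648 = 5.3003 s

5.3003 s


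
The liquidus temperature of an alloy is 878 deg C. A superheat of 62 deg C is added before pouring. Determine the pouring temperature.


Formula: T_pour = T_melt + Superheat
T_pour = 878 + 62 = 940 deg C

940 deg C


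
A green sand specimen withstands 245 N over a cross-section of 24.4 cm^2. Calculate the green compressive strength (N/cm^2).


Formula: Compressive Strength = Force / Area
Strength = 245 N / 24.4 cm^2 = 10.0410 N/cm^2


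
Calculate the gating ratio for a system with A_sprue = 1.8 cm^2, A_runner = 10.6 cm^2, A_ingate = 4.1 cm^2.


Sprue:Runner:Ingate = 1 : 10.6/1.8 : 4.1/1.8 = 1:5.89:2.28


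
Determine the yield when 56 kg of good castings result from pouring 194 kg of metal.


Formula: Casting Yield = (W_good / W_total) * 100
Yield = (56 kg / 194 kg) * 100 = 28.8660%

Final answer: 28.8660%


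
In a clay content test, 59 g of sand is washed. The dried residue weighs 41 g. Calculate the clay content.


Formula: Clay% = (W_total - W_washed) / W_total * 100
Clay mass = 59 - 41 = 18 g
Clay% = 18 / 59 * 100 = 30.5085%


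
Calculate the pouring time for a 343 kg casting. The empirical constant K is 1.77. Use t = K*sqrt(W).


Formula: t = K * sqrt(W)
sqrt(W) = sqrt(343) = 18.52026
t = 1.77 * 18.52026 = 32.7809 s


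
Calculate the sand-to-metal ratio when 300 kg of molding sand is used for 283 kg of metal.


Formula: Sand-to-Metal Ratio = W_sand / W_metal
Ratio = 300 kg / 283 kg = 1.0601

1.0601


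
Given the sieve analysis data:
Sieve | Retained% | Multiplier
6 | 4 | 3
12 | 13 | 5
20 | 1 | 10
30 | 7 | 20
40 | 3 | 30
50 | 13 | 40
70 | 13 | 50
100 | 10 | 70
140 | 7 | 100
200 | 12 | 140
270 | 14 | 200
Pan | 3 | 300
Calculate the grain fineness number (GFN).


Formula: GFN = sum(pct * multiplier) / sum(pct)
sum(pct * multiplier) = 8267
sum(pct) = 100
GFN = 8267 / 100 = 82.67

Answer: 82.67


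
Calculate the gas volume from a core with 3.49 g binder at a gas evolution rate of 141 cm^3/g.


Formula: V_gas = W_binder * gas_evolution_rate
V = 3.49 g * 141 cm^3/g = 492.0900 cm^3

Answer: 492.0900 cm^3


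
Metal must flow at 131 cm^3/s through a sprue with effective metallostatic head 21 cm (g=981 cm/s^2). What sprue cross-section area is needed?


Formula: v = sqrt(2*g*h), A = Q/v
Velocity: v = sqrt(2 * 981 * 21) = sqrt(41202) = 202.9828 cm/s
Sprue area: A = Q / v = 131 / 202.9828 = 0.6454 cm^2

0.6454 cm^2


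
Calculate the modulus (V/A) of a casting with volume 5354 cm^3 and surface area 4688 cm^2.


Formula: Casting Modulus M = V / A
M = 5354 cm^3 / 4688 cm^2 = 1.1421 cm


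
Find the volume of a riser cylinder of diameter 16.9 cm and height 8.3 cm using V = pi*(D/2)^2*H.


Formula: V = pi * (D/2)^2 * H  (cylinder volume)
Radius = D/2 = 16.9/2 = 8.45 cm
V = pi * 8.45^2 * 8.3 = 1861.8358 cm^3

Final answer: 1861.8358 cm^3


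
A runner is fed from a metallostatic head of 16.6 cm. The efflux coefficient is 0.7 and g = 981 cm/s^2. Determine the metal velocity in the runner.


Formula: v = Cd * sqrt(2 * g * h)  (Torricelli with discharge coefficient)
2*g*h = 2 * 981 * 16.6 = 32569.2 cm^2/s^2
sqrt(32569.2) = 180.46939 cm/s
v = 0.7 * 180.46939 = 126.3286 cm/s

Answer: 126.3286 cm/s


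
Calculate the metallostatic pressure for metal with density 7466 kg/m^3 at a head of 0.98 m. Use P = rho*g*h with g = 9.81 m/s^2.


Formula: P = rho * g * h
rho * g = 7466 * 9.81 = 73241.46 N/m^3
P = 73241.46 * 0.98 = 71776.6308 Pa

71776.6308 Pa


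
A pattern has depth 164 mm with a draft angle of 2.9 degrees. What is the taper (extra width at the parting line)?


Formula: taper = depth * tan(draft_angle)
tan(2.9 deg) = 0.0506578
taper = 164 mm * 0.0506578 = 8.3079 mm

Answer: 8.3079 mm


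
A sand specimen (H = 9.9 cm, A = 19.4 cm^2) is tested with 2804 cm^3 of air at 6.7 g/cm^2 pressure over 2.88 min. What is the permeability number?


Formula: Permeability Number P = (V * H) / (p * A * t)
Numerator: V * H = 2804 * 9.9 = 27759.6
Denominator: p * A * t = 6.7 * 19.4 * 2.88 = 374.3424
P = 27759.6 / 374.3424 = 74.1556

74.1556


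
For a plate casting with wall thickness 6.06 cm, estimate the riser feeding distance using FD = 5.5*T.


Formula: FD = 5.5 * T  (riser feeding-distance rule)
FD = 5.5 * 6.06 cm = 33.3300 cm

33.3300 cm


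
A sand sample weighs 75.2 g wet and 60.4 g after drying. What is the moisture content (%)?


Formula: MC = (W_wet - W_dry) / W_wet * 100
Water mass = 75.2 - 60.4 = 14.8 g
MC = 14.8 / 75.2 * 100 = 19.6809%

Answer: 19.6809%


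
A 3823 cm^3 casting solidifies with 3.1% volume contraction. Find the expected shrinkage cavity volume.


Formula: V_shrink = V_casting * shrinkage_pct / 100
V_shrink = 3823 cm^3 * 3.1 / 100 = 118.5130 cm^3

118.5130 cm^3


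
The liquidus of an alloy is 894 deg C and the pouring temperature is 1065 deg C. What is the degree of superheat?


Formula: Superheat = T_pour - T_melt
Superheat = 1065 - 894 = 171 deg C

171 deg C


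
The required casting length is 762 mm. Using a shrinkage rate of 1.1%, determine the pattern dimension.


Formula: L_pattern = L_casting * (1 + shrinkage_rate/100)
Shrinkage factor = 1 + 1.1/100 = 1.011
L_pattern = 762 mm * 1.011 = 770.3820 mm

770.3820 mm


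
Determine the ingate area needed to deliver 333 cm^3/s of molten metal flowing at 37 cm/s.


Formula: A_ingate = Q / v  (continuity equation)
A = 333 cm^3/s / 37 cm/s = 9.0000 cm^2

Final answer: 9.0000 cm^2


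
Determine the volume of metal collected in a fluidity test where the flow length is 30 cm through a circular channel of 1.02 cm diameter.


Formula: V = pi * (d/2)^2 * L  (cylinder volume)
Radius = 1.02/2 = 0.51 cm
V = pi * 0.51^2 * 30 = 24.5138 cm^3

Answer: 24.5138 cm^3


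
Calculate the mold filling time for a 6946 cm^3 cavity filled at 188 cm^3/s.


Formula: t_fill = V_mold / Q_flow
t = 6946 cm^3 / 188 cm^3/s = 36.9468 s


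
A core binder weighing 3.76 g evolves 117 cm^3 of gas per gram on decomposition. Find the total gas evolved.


Formula: V_gas = W_binder * gas_evolution_rate
V = 3.76 g * 117 cm^3/g = 439.9200 cm^3


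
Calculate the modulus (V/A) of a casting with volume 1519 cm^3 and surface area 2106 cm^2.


Formula: Casting Modulus M = V / A
M = 1519 cm^3 / 2106 cm^2 = 0.7213 cm


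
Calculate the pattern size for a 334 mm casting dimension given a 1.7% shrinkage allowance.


Formula: L_pattern = L_casting * (1 + shrinkage_rate/100)
Shrinkage factor = 1 + 1.7/100 = 1.017
L_pattern = 334 mm * 1.017 = 339.6780 mm

Answer: 339.6780 mm


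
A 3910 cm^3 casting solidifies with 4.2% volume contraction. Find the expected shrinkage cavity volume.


Formula: V_shrink = V_casting * shrinkage_pct / 100
V_shrink = 3910 cm^3 * 4.2 / 100 = 164.2200 cm^3


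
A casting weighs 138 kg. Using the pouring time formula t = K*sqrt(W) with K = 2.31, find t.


Formula: t = K * sqrt(W)
sqrt(W) = sqrt(138) = 11.74734
t = 2.31 * 11.74734 = 27.1364 s

Answer: 27.1364 s


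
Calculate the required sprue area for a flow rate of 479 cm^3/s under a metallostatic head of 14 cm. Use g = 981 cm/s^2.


Formula: v = sqrt(2*g*h), A = Q/v
Velocity: v = sqrt(2 * 981 * 14) = sqrt(27468) = 165.7347 cm/s
Sprue area: A = Q / v = 479 / 165.7347 = 2.8902 cm^2


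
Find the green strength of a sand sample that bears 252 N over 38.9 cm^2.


Formula: Compressive Strength = Force / Area
Strength = 252 N / 38.9 cm^2 = 6.4781 N/cm^2

6.4781 N/cm^2


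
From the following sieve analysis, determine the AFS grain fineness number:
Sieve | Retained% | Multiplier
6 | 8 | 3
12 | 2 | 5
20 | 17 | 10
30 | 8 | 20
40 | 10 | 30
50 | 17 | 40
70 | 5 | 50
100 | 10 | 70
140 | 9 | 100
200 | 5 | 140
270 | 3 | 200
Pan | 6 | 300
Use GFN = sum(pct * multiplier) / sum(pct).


Formula: GFN = sum(pct * multiplier) / sum(pct)
sum(pct * multiplier) = 6294
sum(pct) = 100
GFN = 6294 / 100 = 62.94

Answer: 62.94


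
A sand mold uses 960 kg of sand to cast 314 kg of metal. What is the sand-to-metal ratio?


Formula: Sand-to-Metal Ratio = W_sand / W_metal
Ratio = 960 kg / 314 kg = 3.0573

Final answer: 3.0573


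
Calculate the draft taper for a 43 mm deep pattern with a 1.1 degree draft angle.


Formula: taper = depth * tan(draft_angle)
tan(1.1 deg) = 0.0192010
taper = 43 mm * 0.0192010 = 0.8256 mm

Final answer: 0.8256 mm


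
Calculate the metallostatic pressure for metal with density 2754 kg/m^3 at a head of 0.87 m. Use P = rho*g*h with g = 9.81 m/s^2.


Formula: P = rho * g * h
rho * g = 2754 * 9.81 = 27016.74 N/m^3
P = 27016.74 * 0.87 = 23504.5638 Pa

Answer: 23504.5638 Pa


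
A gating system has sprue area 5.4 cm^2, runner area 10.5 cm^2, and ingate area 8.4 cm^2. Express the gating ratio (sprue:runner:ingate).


Sprue:Runner:Ingate = 1 : 10.5/5.4 : 8.4/5.4 = 1:1.94:1.56

1:1.94:1.56


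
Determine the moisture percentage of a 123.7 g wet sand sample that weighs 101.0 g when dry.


Formula: MC = (W_wet - W_dry) / W_wet * 100
Water mass = 123.7 - 101.0 = 22.7 g
MC = 22.7 / 123.7 * 100 = 18.3508%

18.3508%


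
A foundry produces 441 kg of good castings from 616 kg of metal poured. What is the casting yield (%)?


Formula: Casting Yield = (W_good / W_total) * 100
Yield = (441 kg / 616 kg) * 100 = 71.5909%

Final answer: 71.5909%


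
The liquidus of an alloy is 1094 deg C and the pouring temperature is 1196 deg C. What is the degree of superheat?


Formula: Superheat = T_pour - T_melt
Superheat = 1196 - 1094 = 102 deg C

Answer: 102 deg C


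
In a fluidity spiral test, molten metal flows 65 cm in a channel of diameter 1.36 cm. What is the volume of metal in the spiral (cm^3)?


Formula: V = pi * (d/2)^2 * L  (cylinder volume)
Radius = 1.36/2 = 0.68 cm
V = pi * 0.68^2 * 65 = 94.4237 cm^3

94.4237 cm^3


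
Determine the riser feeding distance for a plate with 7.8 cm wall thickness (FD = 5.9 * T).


Formula: FD = 5.9 * T  (riser feeding-distance rule)
FD = 5.9 * 7.8 cm = 46.0200 cm

Answer: 46.0200 cm


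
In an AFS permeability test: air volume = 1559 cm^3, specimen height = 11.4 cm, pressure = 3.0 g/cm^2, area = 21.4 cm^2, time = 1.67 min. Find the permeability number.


Formula: Permeability Number P = (V * H) / (p * A * t)
Numerator: V * H = 1559 * 11.4 = 17772.6
Denominator: p * A * t = 3.0 * 21.4 * 1.67 = 107.214
P = 17772.6 / 107.214 = 165.7675


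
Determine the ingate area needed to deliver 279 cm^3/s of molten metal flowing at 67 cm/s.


Formula: A_ingate = Q / v  (continuity equation)
A = 279 cm^3/s / 67 cm/s = 4.1642 cm^2

Answer: 4.1642 cm^2


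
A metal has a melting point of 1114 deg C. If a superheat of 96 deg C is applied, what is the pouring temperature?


Formula: T_pour = T_melt + Superheat
T_pour = 1114 + 96 = 1210 deg C

1210 deg C


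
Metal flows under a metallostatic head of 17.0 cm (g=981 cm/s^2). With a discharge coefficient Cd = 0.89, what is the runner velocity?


Formula: v = Cd * sqrt(2 * g * h)  (Torricelli with discharge coefficient)
2*g*h = 2 * 981 * 17.0 = 33354.0 cm^2/s^2
sqrt(33354.0) = 182.63078 cm/s
v = 0.89 * 182.63078 = 162.5414 cm/s

Final answer: 162.5414 cm/s


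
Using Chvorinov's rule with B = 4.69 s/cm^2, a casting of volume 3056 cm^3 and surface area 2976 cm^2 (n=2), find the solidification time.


Formula: t_s = B * (V/A)^n  (Chvorinov's rule, n=2)
Modulus M = V/A = 3056/2976 = 1.026882 cm
M^2 = 1.026882^2 = 1.054487 cm^2
t_s = 4.69 * 1.054487 = 4.9455 s

Answer: 4.9455 s


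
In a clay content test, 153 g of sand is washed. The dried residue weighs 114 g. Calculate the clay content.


Formula: Clay% = (W_total - W_washed) / W_total * 100
Clay mass = 153 - 114 = 39 g
Clay% = 39 / 153 * 100 = 25.4902%


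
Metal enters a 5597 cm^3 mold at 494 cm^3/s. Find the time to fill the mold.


Formula: t_fill = V_mold / Q_flow
t = 5597 cm^3 / 494 cm^3/s = 11.3300 s

11.3300 s


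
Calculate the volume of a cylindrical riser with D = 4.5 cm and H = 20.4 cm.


Formula: V = pi * (D/2)^2 * H  (cylinder volume)
Radius = D/2 = 4.5/2 = 2.25 cm
V = pi * 2.25^2 * 20.4 = 324.4480 cm^3

324.4480 cm^3


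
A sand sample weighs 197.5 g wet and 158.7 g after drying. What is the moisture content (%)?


Formula: MC = (W_wet - W_dry) / W_wet * 100
Water mass = 197.5 - 158.7 = 38.8 g
MC = 38.8 / 197.5 * 100 = 19.6456%

Answer: 19.6456%


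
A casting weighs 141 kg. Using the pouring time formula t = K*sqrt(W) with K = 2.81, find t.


Formula: t = K * sqrt(W)
sqrt(W) = sqrt(141) = 11.87434
t = 2.81 * 11.87434 = 33.3669 s

Answer: 33.3669 s


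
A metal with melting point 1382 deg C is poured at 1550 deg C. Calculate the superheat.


Formula: Superheat = T_pour - T_melt
Superheat = 1550 - 1382 = 168 deg C


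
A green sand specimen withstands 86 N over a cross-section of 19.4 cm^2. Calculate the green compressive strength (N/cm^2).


Formula: Compressive Strength = Force / Area
Strength = 86 N / 19.4 cm^2 = 4.4330 N/cm^2

4.4330 N/cm^2


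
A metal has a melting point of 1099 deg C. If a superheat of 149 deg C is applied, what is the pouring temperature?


Formula: T_pour = T_melt + Superheat
T_pour = 1099 + 149 = 1248 deg C

Final answer: 1248 deg C


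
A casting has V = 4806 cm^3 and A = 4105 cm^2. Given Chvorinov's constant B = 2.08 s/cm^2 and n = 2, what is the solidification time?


Formula: t_s = B * (V/A)^n  (Chvorinov's rule, n=2)
Modulus M = V/A = 4806/4105 = 1.170767 cm
M^2 = 1.170767^2 = 1.370695 cm^2
t_s = 2.08 * 1.370695 = 2.8510 s

2.8510 s


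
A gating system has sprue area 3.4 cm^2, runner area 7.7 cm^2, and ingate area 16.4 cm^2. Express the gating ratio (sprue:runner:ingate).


Sprue:Runner:Ingate = 1 : 7.7/3.4 : 16.4/3.4 = 1:2.26:4.82

Answer: 1:2.26:4.82


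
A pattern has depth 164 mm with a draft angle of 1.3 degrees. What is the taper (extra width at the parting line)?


Formula: taper = depth * tan(draft_angle)
tan(1.3 deg) = 0.0226932
taper = 164 mm * 0.0226932 = 3.7217 mm

3.7217 mm


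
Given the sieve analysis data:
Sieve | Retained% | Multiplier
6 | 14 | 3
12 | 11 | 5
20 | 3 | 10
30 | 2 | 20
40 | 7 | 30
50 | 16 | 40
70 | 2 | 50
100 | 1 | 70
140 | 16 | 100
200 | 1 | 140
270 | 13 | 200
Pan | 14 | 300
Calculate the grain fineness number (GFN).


Formula: GFN = sum(pct * multiplier) / sum(pct)
sum(pct * multiplier) = 9727
sum(pct) = 100
GFN = 9727 / 100 = 97.27

Final answer: 97.27


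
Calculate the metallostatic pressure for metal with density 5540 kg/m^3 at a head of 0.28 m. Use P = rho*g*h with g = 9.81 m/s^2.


Formula: P = rho * g * h
rho * g = 5540 * 9.81 = 54347.4 N/m^3
P = 54347.4 * 0.28 = 15217.2720 Pa

Answer: 15217.2720 Pa


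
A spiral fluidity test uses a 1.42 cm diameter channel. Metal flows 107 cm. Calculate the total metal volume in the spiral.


Formula: V = pi * (d/2)^2 * L  (cylinder volume)
Radius = 1.42/2 = 0.71 cm
V = pi * 0.71^2 * 107 = 169.4534 cm^3

169.4534 cm^3


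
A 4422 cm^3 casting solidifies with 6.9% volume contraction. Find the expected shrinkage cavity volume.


Formula: V_shrink = V_casting * shrinkage_pct / 100
V_shrink = 4422 cm^3 * 6.9 / 100 = 305.1180 cm^3

Answer: 305.1180 cm^3


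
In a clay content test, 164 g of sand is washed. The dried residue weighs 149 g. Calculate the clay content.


Formula: Clay% = (W_total - W_washed) / W_total * 100
Clay mass = 164 - 149 = 15 g
Clay% = 15 / 164 * 100 = 9.1463%


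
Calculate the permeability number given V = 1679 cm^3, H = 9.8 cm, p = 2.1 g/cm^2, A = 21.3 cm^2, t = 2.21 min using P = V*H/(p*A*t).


Formula: Permeability Number P = (V * H) / (p * A * t)
Numerator: V * H = 1679 * 9.8 = 16454.2
Denominator: p * A * t = 2.1 * 21.3 * 2.21 = 98.8533
P = 16454.2 / 98.8533 = 166.4507


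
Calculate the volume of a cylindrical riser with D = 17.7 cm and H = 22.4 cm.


Formula: V = pi * (D/2)^2 * H  (cylinder volume)
Radius = D/2 = 17.7/2 = 8.85 cm
V = pi * 8.85^2 * 22.4 = 5511.6855 cm^3

Final answer: 5511.6855 cm^3


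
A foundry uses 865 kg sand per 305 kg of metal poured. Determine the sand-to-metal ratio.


Formula: Sand-to-Metal Ratio = W_sand / W_metal
Ratio = 865 kg / 305 kg = 2.8361

Answer: 2.8361


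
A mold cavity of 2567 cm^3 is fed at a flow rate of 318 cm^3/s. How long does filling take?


Formula: t_fill = V_mold / Q_flow
t = 2567 cm^3 / 318 cm^3/s = 8.0723 s

8.0723 s


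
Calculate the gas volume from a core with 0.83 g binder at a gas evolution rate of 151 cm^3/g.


Formula: V_gas = W_binder * gas_evolution_rate
V = 0.83 g * 151 cm^3/g = 125.3300 cm^3

125.3300 cm^3


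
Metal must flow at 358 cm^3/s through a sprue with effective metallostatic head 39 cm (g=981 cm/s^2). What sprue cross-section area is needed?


Formula: v = sqrt(2*g*h), A = Q/v
Velocity: v = sqrt(2 * 981 * 39) = sqrt(76518) = 276.6189 cm/s
Sprue area: A = Q / v = 358 / 276.6189 = 1.2942 cm^2


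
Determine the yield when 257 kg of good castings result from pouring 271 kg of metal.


Formula: Casting Yield = (W_good / W_total) * 100
Yield = (257 kg / 271 kg) * 100 = 94.8339%

94.8339%


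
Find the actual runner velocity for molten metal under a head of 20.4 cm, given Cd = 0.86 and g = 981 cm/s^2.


Formula: v = Cd * sqrt(2 * g * h)  (Torricelli with discharge coefficient)
2*g*h = 2 * 981 * 20.4 = 40024.8 cm^2/s^2
sqrt(40024.8) = 200.06199 cm/s
v = 0.86 * 200.06199 = 172.0533 cm/s


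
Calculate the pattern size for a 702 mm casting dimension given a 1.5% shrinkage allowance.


Formula: L_pattern = L_casting * (1 + shrinkage_rate/100)
Shrinkage factor = 1 + 1.5/100 = 1.015
L_pattern = 702 mm * 1.015 = 712.5300 mm

712.5300 mm


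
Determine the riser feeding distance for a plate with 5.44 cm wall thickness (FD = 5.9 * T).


Formula: FD = 5.9 * T  (riser feeding-distance rule)
FD = 5.9 * 5.44 cm = 32.0960 cm


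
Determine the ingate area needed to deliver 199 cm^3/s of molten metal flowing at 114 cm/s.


Formula: A_ingate = Q / v  (continuity equation)
A = 199 cm^3/s / 114 cm/s = 1.7456 cm^2

1.7456 cm^2


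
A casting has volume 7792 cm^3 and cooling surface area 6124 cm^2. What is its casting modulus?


Formula: Casting Modulus M = V / A
M = 7792 cm^3 / 6124 cm^2 = 1.2724 cm

Final answer: 1.2724 cm


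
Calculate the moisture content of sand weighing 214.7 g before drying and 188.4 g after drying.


Formula: MC = (W_wet - W_dry) / W_wet * 100
Water mass = 214.7 - 188.4 = 26.3 g
MC = 26.3 / 214.7 * 100 = 12.2497%

Answer: 12.2497%


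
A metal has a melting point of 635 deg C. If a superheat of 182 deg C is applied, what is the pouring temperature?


Formula: T_pour = T_melt + Superheat
T_pour = 635 + 182 = 817 deg C

Answer: 817 deg C


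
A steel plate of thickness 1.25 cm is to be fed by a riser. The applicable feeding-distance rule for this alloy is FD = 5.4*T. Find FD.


Formula: FD = 5.4 * T  (riser feeding-distance rule)
FD = 5.4 * 1.25 cm = 6.7500 cm


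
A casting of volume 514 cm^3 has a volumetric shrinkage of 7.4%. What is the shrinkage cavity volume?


Formula: V_shrink = V_casting * shrinkage_pct / 100
V_shrink = 514 cm^3 * 7.4 / 100 = 38.0360 cm^3

38.0360 cm^3


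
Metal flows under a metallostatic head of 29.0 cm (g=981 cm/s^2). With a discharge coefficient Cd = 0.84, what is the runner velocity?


Formula: v = Cd * sqrt(2 * g * h)  (Torricelli with discharge coefficient)
2*g*h = 2 * 981 * 29.0 = 56898.0 cm^2/s^2
sqrt(56898.0) = 238.53302 cm/s
v = 0.84 * 238.53302 = 200.3677 cm/s

Final answer: 200.3677 cm/s


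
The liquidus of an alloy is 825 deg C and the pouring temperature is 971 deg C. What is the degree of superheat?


Formula: Superheat = T_pour - T_melt
Superheat = 971 - 825 = 146 deg C

Final answer: 146 deg C


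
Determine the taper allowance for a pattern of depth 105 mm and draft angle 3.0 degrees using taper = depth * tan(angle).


Formula: taper = depth * tan(draft_angle)
tan(3.0 deg) = 0.0524078
taper = 105 mm * 0.0524078 = 5.5028 mm


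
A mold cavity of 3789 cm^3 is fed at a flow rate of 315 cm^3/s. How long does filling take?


Formula: t_fill = V_mold / Q_flow
t = 3789 cm^3 / 315 cm^3/s = 12.0286 s

12.0286 s


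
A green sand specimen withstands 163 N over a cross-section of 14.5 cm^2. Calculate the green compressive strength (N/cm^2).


Formula: Compressive Strength = Force / Area
Strength = 163 N / 14.5 cm^2 = 11.2414 N/cm^2

Final answer: 11.2414 N/cm^2


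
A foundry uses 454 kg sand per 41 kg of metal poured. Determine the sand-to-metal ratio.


Formula: Sand-to-Metal Ratio = W_sand / W_metal
Ratio = 454 kg / 41 kg = 11.0732

Final answer: 11.0732


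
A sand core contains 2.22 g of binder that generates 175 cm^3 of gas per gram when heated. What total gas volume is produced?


Formula: V_gas = W_binder * gas_evolution_rate
V = 2.22 g * 175 cm^3/g = 388.5000 cm^3


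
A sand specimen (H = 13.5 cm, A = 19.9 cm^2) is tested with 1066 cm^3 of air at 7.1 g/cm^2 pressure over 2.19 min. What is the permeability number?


Formula: Permeability Number P = (V * H) / (p * A * t)
Numerator: V * H = 1066 * 13.5 = 14391.0
Denominator: p * A * t = 7.1 * 19.9 * 2.19 = 309.4251
P = 14391.0 / 309.4251 = 46.5088

46.5088


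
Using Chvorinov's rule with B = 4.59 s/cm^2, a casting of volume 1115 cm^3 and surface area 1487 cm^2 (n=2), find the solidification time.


Formula: t_s = B * (V/A)^n  (Chvorinov's rule, n=2)
Modulus M = V/A = 1115/1487 = 0.749832 cm
M^2 = 0.749832^2 = 0.562248 cm^2
t_s = 4.59 * 0.562248 = 2.5807 s

Final answer: 2.5807 s


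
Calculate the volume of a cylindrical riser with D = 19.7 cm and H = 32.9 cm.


Formula: V = pi * (D/2)^2 * H  (cylinder volume)
Radius = D/2 = 19.7/2 = 9.85 cm
V = pi * 9.85^2 * 32.9 = 10028.0902 cm^3

Answer: 10028.0902 cm^3


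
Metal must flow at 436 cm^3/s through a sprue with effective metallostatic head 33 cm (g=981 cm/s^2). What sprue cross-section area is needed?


Formula: v = sqrt(2*g*h), A = Q/v
Velocity: v = sqrt(2 * 981 * 33) = sqrt(64746) = 254.4524 cm/s
Sprue area: A = Q / v = 436 / 254.4524 = 1.7135 cm^2

1.7135 cm^2
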